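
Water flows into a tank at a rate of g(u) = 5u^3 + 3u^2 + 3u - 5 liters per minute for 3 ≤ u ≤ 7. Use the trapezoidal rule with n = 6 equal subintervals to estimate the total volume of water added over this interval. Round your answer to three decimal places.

3279.111

Δu = (7 − 3)/6 = 2/3.
g(3) = 166, g(11/3) = 7906/27, g(13/3) = 12722/27, g(5) = 710, g(17/3) = 27490/27, g(19/3) = 37922/27, g(7) = 1878.
T_6 = (Δu/2)·[g(u_0) + 2g(u_1) + ... + 2g(u_{5}) + g(u_6)].
Sum ≈ 3279.111.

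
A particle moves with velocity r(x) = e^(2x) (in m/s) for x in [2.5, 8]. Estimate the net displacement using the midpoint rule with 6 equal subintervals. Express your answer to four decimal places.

3876780.0866

Δx = (8 − 2.5)/6 = 11/12.
Midpoints: 71/24, 3.875, 115/24, 137/24, 6.625, 181/24.
r(71/24) ≈ 371.1724, r(3.875) ≈ 2321.5724, r(115/24) ≈ 14520.7412, r(137/24) ≈ 90822.8938, r(6.625) ≈ 568070.0400, r(181/24) ≈ 3553108.2201.
Sum = Δx · [r(71/24) + r(3.875) + r(115/24) + ...].
Sum ≈ 3876780.0866.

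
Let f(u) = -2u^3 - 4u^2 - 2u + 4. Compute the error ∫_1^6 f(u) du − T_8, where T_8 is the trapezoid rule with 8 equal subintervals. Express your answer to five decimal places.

8.13802

Exact integral: ∫_1^6 f(u) du ≈ -949.1666667.
T_8 = -957.3046875.
Error ≈ -949.1666667 − (-957.3046875) ≈ 8.13802.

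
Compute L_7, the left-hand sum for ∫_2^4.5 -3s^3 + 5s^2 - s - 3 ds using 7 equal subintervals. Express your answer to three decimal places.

-143.450

Δs = (4.5 − 2)/7 = 5/14.
Left endpoints: 2, 33/14, 19/7, 43/14, 24/7, 53/14, 29/7.
f(2) = -9, f(33/14) = -46281/2744, f(19/7) = -9902/343, f(43/14) = -125751/2744, f(24/7) = -23517/343, f(53/14) = -268621/2744, f(29/7) = -46182/343.
Sum = Δs · [f(2) + f(33/14) + f(19/7) + ...].
Sum ≈ -143.450.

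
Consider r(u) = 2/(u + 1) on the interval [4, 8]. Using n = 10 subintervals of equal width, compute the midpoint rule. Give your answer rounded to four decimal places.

1.1752

Δu = (8 − 4)/10 = 0.4.
Midpoints: 4.2, 4.6, 5, 5.4, 5.8, 6.2, 6.6, 7, 7.4, 7.8.
r(4.2) = 5/13, r(4.6) = 5/14, r(5) = 1/3, r(5.4) = 0.3125, r(5.8) = 5/17, r(6.2) = 5/18, r(6.6) = 5/19, r(7) = 0.25, r(7.4) = 5/21, r(7.8) = 5/22.
Sum = Δu · [r(4.2) + r(4.6) + r(5) + ...].
Sum ≈ 1.1752.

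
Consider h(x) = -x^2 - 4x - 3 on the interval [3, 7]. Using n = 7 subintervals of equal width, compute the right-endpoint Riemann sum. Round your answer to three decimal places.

Δx = (7 − 3)/7 = 4/7.
Right endpoints: 25/7, 29/7, 33/7, 37/7, 41/7, 45/7, 7.
h(25/7) = -1472/49, h(29/7) = -1800/49, h(33/7) = -2160/49, h(37/7) = -2552/49, h(41/7) = -2976/49, h(45/7) = -3432/49, h(7) = -80.
Sum = Δx · [h(25/7) + h(29/7) + h(33/7) + ...].
Sum ≈ -213.551.

-213.551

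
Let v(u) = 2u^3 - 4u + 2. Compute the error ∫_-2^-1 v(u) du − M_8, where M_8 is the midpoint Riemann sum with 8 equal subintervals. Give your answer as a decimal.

-0.01171875

Exact integral: ∫_-2^-1 v(u) du = 0.5.
M_8 = 0.51171875.
Error = 0.5 − 0.51171875 = -0.01171875.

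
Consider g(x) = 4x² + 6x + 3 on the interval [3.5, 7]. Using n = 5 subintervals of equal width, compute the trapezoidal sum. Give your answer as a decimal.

Δx = (7 − 3.5)/5 = 0.7.
g(3.5) = 73, g(4.2) = 98.76, g(4.9) = 128.44, g(5.6) = 162.04, g(6.3) = 199.56, g(7) = 241.
T_5 = (Δx/2)·[g(x_0) + 2g(x_1) + ... + 2g(x_{4}) + g(x_5)].
Sum = 522.06.

522.06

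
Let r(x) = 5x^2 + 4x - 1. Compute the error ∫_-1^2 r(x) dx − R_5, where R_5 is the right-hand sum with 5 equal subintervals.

Exact integral: ∫_-1^2 r(x) dx = 18.
R_5 = 27.
Error = 18 − 27 = -9.

-9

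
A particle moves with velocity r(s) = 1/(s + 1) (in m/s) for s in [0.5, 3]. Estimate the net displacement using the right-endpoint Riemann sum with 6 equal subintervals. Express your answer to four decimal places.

Δs = (3 − 0.5)/6 = 5/12.
Right endpoints: 11/12, 4/3, 1.75, 13/6, 31/12, 3.
r(11/12) = 12/23, r(4/3) = 3/7, r(1.75) = 4/11, r(13/6) = 6/19, r(31/12) = 12/43, r(3) = 0.25.
Sum = Δs · [r(11/12) + r(4/3) + r(1.75) + ...].
Sum ≈ 0.8995.

0.8995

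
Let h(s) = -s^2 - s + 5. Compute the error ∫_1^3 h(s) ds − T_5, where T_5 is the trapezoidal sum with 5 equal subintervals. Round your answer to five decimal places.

Exact integral: ∫_1^3 h(s) ds ≈ -2.6666667.
T_5 = -2.72.
Error ≈ -2.6666667 − (-2.72) ≈ 0.05333.

0.05333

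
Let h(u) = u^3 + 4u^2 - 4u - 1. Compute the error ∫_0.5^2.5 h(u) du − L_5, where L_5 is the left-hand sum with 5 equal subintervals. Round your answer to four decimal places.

5.8467

Exact integral: ∫_0.5^2.5 h(u) du ≈ 16.416667.
L_5 = 10.57.
Error ≈ 16.416667 − 10.57 ≈ 5.8467.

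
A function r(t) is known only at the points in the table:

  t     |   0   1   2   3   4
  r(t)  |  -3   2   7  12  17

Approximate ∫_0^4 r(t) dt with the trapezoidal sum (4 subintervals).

Δt = 1.
T_4 = (1/2)·[(-3) + 2·2 + 2·7 + 2·12 + 17] = 28.

28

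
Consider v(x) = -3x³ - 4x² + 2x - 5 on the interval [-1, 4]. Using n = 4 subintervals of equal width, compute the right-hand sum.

Δx = (4 − (-1))/4 = 1.25.
Right endpoints: 0.25, 1.5, 2.75, 4.
v(0.25) = -4.796875, v(1.5) = -21.125, v(2.75) = -92.140625, v(4) = -253.
Sum = Δx · [v(0.25) + v(1.5) + v(2.75) + v(4)].
Sum = -463.828125.

-463.828125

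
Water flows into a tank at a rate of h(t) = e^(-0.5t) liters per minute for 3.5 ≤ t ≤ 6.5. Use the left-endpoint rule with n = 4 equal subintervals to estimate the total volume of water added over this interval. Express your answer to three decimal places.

Δt = (6.5 − 3.5)/4 = 0.75.
Left endpoints: 3.5, 4.25, 5, 5.75.
h(3.5) ≈ 0.174, h(4.25) ≈ 0.119, h(5) ≈ 0.082, h(5.75) ≈ 0.056.
Sum = Δt · [h(3.5) + h(4.25) + h(5) + h(5.75)].
Sum ≈ 0.324.

0.324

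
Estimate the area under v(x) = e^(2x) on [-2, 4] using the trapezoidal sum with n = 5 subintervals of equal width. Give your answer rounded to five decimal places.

Δx = (4 − (-2))/5 = 1.2.
v(-2) ≈ 0.01832, v(-0.8) ≈ 0.20190, v(0.4) ≈ 2.22554, v(1.6) ≈ 24.53253, v(2.8) ≈ 270.42641, v(4) ≈ 2980.95799.
T_5 = (Δx/2)·[v(x_0) + 2v(x_1) + ... + 2v(x_{4}) + v(x_5)].
Sum ≈ 2145.44943.

2145.44943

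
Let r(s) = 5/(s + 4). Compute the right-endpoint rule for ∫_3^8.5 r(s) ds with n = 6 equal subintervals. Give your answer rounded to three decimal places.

2.760

Δs = (8.5 − 3)/6 = 11/12.
Right endpoints: 47/12, 29/6, 5.75, 20/3, 91/12, 8.5.
r(47/12) = 12/19, r(29/6) = 30/53, r(5.75) = 20/39, r(20/3) = 0.46875, r(91/12) = 60/139, r(8.5) = 0.4.
Sum = Δs · [r(47/12) + r(29/6) + r(5.75) + ...].
Sum ≈ 2.760.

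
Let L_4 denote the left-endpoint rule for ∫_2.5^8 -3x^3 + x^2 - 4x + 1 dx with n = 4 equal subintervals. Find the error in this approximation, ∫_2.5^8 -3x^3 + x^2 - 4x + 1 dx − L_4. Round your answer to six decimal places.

Exact integral: ∫_2.5^8 f(x) dx ≈ -2987.24479167.
L_4 ≈ -2068.20410156.
Error ≈ -2987.24479167 − (-2068.20410156) ≈ -919.040690.

-919.040690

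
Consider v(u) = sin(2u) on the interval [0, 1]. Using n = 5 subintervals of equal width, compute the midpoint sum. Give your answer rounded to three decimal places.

0.713

Δu = (1 − 0)/5 = 0.2.
Midpoints: 0.1, 0.3, 0.5, 0.7, 0.9.
v(0.1) ≈ 0.199, v(0.3) ≈ 0.565, v(0.5) ≈ 0.841, v(0.7) ≈ 0.985, v(0.9) ≈ 0.974.
Sum = Δu · [v(0.1) + v(0.3) + v(0.5) + v(0.7) + v(0.9)].
Sum ≈ 0.713.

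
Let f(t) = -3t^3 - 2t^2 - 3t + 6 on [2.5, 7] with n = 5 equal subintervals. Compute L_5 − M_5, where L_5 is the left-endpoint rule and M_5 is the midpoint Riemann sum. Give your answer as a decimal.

L_5 = -1567.5075.
M_5 = -2013.2353125.
L_5 − M_5 = 445.7278125.

445.7278125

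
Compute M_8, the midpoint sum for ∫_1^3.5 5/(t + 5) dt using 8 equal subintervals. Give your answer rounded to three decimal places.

1.741

Δt = (3.5 − 1)/8 = 0.3125.
Midpoints: 1.15625, 1.46875, 1.78125, 2.09375, 2.40625, 2.71875, 3.03125, 3.34375.
f(1.15625) = 160/197, f(1.46875) = 160/207, f(1.78125) = 160/217, f(2.09375) = 160/227, f(2.40625) = 160/237, f(2.71875) = 160/247, f(3.03125) = 160/257, f(3.34375) = 160/267.
Sum = Δt · [f(1.15625) + f(1.46875) + f(1.78125) + ...].
Sum ≈ 1.741.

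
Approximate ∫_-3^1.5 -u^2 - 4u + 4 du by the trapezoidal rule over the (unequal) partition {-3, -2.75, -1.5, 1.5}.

Subinterval widths: 0.25, 1.25, 3.
f(-3) = 7, f(-2.75) = 7.4375, f(-1.5) = 7.75, f(1.5) = -4.25.
On each subinterval the trapezoid contributes (Δu_i/2)·[f(u_{i-1}) + f(u_i)].
Sum = 16.546875.

16.546875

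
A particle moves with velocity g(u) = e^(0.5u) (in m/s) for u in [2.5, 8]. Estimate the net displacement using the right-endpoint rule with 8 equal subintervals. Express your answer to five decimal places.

120.78846

Δu = (8 − 2.5)/8 = 0.6875.
Right endpoints: 3.1875, 3.875, 4.5625, 5.25, 5.9375, 6.625, 7.3125, 8.
g(3.1875) ≈ 4.92217, g(3.875) ≈ 6.94138, g(4.5625) ≈ 9.78891, g(5.25) ≈ 13.80457, g(5.9375) ≈ 19.46757, g(6.625) ≈ 27.45367, g(7.3125) ≈ 38.71589, g(8) ≈ 54.59815.
Sum = Δu · [g(3.1875) + g(3.875) + g(4.5625) + ...].
Sum ≈ 120.78846.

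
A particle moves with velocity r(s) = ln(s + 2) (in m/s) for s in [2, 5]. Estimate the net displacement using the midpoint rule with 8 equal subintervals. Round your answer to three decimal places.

Δs = (5 − 2)/8 = 0.375.
Midpoints: 2.1875, 2.5625, 2.9375, 3.3125, 3.6875, 4.0625, 4.4375, 4.8125.
r(2.1875) ≈ 1.432, r(2.5625) ≈ 1.518, r(2.9375) ≈ 1.597, r(3.3125) ≈ 1.670, r(3.6875) ≈ 1.738, r(4.0625) ≈ 1.802, r(4.4375) ≈ 1.862, r(4.8125) ≈ 1.919.
Sum = Δs · [r(2.1875) + r(2.5625) + r(2.9375) + ...].
Sum ≈ 5.077.

5.077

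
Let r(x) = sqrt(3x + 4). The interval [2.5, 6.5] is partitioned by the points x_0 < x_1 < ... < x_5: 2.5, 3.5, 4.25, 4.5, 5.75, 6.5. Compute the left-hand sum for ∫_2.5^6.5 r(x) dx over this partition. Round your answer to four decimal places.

Subinterval widths: 1, 0.75, 0.25, 1.25, 0.75.
Left endpoints: 2.5, 3.5, 4.25, 4.5, 5.75.
r(2.5) ≈ 3.3912, r(3.5) ≈ 3.8079, r(4.25) ≈ 4.0927, r(4.5) ≈ 4.1833, r(5.75) ≈ 4.6098.
Sum = Σ Δx_i · r(x_i).
Sum ≈ 15.9567.

15.9567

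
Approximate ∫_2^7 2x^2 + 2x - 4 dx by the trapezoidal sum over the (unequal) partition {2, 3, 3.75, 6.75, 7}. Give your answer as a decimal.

Subinterval widths: 1, 0.75, 3, 0.25.
f(2) = 8, f(3) = 20, f(3.75) = 31.625, f(6.75) = 100.625, f(7) = 108.
On each subinterval the trapezoid contributes (Δx_i/2)·[f(x_{i-1}) + f(x_i)].
Sum = 257.8125.

257.8125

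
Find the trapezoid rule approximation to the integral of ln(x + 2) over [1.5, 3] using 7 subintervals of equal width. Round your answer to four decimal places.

2.1622

Δx = (3 − 1.5)/7 = 3/14.
f(1.5) ≈ 1.2528, f(12/7) ≈ 1.3122, f(27/14) ≈ 1.3683, f(15/7) ≈ 1.4214, f(33/14) ≈ 1.4718, f(18/7) ≈ 1.5198, f(39/14) ≈ 1.5656, f(3) ≈ 1.6094.
T_7 = (Δx/2)·[f(x_0) + 2f(x_1) + ... + 2f(x_{6}) + f(x_7)].
Sum ≈ 2.1622.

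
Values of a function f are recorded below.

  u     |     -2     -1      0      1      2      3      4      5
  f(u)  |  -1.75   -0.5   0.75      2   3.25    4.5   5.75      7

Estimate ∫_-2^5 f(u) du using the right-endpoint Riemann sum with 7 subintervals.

Δu = 1.
Sum = 1·[(-0.5) + 0.75 + 2 + 3.25 + 4.5 + 5.75 + 7] = 22.75.

22.75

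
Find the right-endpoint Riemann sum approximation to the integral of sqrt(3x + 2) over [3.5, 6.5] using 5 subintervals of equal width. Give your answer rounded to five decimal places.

12.66008

Δx = (6.5 − 3.5)/5 = 0.6.
Right endpoints: 4.1, 4.7, 5.3, 5.9, 6.5.
f(4.1) ≈ 3.78153, f(4.7) ≈ 4.01248, f(5.3) ≈ 4.23084, f(5.9) ≈ 4.43847, f(6.5) ≈ 4.63681.
Sum = Δx · [f(4.1) + f(4.7) + f(5.3) + f(5.9) + f(6.5)].
Sum ≈ 12.66008.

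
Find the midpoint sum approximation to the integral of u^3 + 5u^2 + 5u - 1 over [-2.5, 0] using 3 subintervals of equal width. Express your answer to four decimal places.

Δu = (0 − (-2.5))/3 = 5/6.
Midpoints: -25/12, -1.25, -5/12.
f(-25/12) = 2147/1728, f(-1.25) = -1.390625, f(-5/12) = -3953/1728.
Sum = Δu · [f(-25/12) + f(-1.25) + f(-5/12)].
Sum ≈ -2.0298.

-2.0298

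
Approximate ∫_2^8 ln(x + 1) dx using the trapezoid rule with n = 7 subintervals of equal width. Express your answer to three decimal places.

Δx = (8 − 2)/7 = 6/7.
f(2) ≈ 1.099, f(20/7) ≈ 1.350, f(26/7) ≈ 1.551, f(32/7) ≈ 1.718, f(38/7) ≈ 1.861, f(44/7) ≈ 1.986, f(50/7) ≈ 2.097, f(8) ≈ 2.197.
T_7 = (Δx/2)·[f(x_0) + 2f(x_1) + ... + 2f(x_{6}) + f(x_7)].
Sum ≈ 10.466.

10.466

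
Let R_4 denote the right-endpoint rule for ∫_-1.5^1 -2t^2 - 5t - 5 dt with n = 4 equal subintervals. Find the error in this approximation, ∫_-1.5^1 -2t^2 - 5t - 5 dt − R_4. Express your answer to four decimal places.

3.4505

Exact integral: ∫_-1.5^1 f(t) dt ≈ -12.291667.
R_4 = -15.7421875.
Error ≈ -12.291667 − (-15.7421875) ≈ 3.4505.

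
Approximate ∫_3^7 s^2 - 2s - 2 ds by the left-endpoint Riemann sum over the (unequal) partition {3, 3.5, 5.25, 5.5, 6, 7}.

40.578125

Subinterval widths: 0.5, 1.75, 0.25, 0.5, 1.
Left endpoints: 3, 3.5, 5.25, 5.5, 6.
f(3) = 1, f(3.5) = 3.25, f(5.25) = 15.0625, f(5.5) = 17.25, f(6) = 22.
Sum = Σ Δs_i · f(s_i).
Sum = 40.578125.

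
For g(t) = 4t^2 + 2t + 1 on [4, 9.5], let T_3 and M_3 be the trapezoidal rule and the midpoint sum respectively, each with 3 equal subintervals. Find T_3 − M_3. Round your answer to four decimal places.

18.4861

T_3 ≈ 1149.907407.
M_3 ≈ 1131.421296.
T_3 − M_3 ≈ 18.4861.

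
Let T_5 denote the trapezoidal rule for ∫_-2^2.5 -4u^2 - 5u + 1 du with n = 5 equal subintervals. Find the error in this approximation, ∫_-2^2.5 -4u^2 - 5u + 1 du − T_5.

Exact integral: ∫_-2^2.5 f(u) du = -32.625.
T_5 = -35.055.
Error = -32.625 − (-35.055) = 2.43.

2.43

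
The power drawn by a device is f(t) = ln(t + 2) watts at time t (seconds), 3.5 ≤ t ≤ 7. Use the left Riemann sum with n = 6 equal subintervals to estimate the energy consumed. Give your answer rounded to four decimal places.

Δt = (7 − 3.5)/6 = 7/12.
Left endpoints: 3.5, 49/12, 14/3, 5.25, 35/6, 77/12.
f(3.5) ≈ 1.7047, f(49/12) ≈ 1.8056, f(14/3) ≈ 1.8971, f(5.25) ≈ 1.9810, f(35/6) ≈ 2.0584, f(77/12) ≈ 2.1302.
Sum = Δt · [f(3.5) + f(49/12) + f(14/3) + ...].
Sum ≈ 6.7533.

6.7533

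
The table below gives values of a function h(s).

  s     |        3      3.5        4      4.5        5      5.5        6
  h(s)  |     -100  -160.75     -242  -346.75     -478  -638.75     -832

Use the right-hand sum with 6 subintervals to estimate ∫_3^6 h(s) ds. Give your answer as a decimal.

-1349.125

Δs = 0.5.
Sum = 0.5·[(-160.75) + (-242) + (-346.75) + (-478) + (-638.75) + (-832)] = -1349.125.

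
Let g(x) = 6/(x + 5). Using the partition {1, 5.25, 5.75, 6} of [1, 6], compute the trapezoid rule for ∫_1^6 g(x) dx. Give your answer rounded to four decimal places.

Subinterval widths: 4.25, 0.5, 0.25.
g(1) = 1, g(5.25) = 24/41, g(5.75) = 24/43, g(6) = 6/11.
On each subinterval the trapezoid contributes (Δx_i/2)·[g(x_{i-1}) + g(x_i)].
Sum ≈ 3.7927.

3.7927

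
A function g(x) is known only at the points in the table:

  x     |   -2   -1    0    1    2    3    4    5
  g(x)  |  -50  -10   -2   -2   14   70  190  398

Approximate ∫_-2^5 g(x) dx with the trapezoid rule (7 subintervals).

434

Δx = 1.
T_7 = (1/2)·[(-50) + 2·(-10) + 2·(-2) + 2·(-2) + 2·14 + 2·70 + 2·190 + 398] = 434.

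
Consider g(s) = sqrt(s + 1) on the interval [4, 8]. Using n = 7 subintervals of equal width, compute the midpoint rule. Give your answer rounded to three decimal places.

Δs = (8 − 4)/7 = 4/7.
Midpoints: 30/7, 34/7, 38/7, 6, 46/7, 50/7, 54/7.
g(30/7) ≈ 2.299, g(34/7) ≈ 2.420, g(38/7) ≈ 2.535, g(6) ≈ 2.646, g(46/7) ≈ 2.752, g(50/7) ≈ 2.854, g(54/7) ≈ 2.952.
Sum = Δs · [g(30/7) + g(34/7) + g(38/7) + ...].
Sum ≈ 10.547.

10.547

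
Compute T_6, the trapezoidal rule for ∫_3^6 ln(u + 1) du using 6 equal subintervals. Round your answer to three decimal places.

5.074

Δu = (6 − 3)/6 = 0.5.
f(3) ≈ 1.386, f(3.5) ≈ 1.504, f(4) ≈ 1.609, f(4.5) ≈ 1.705, f(5) ≈ 1.792, f(5.5) ≈ 1.872, f(6) ≈ 1.946.
T_6 = (Δu/2)·[f(u_0) + 2f(u_1) + ... + 2f(u_{5}) + f(u_6)].
Sum ≈ 5.074.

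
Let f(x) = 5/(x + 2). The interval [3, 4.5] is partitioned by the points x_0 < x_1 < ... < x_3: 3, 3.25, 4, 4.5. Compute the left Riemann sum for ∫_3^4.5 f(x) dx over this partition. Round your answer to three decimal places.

1.381

Subinterval widths: 0.25, 0.75, 0.5.
Left endpoints: 3, 3.25, 4.
f(3) = 1, f(3.25) = 20/21, f(4) = 5/6.
Sum = Σ Δx_i · f(x_i).
Sum ≈ 1.381.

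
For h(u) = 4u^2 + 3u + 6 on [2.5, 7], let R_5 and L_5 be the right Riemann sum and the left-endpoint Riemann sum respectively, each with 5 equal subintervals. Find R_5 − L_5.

R_5 = 613.08.
L_5 = 447.03.
R_5 − L_5 = 166.05.

166.05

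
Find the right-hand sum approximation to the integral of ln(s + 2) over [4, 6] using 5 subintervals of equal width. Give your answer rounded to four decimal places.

3.9420

Δs = (6 − 4)/5 = 0.4.
Right endpoints: 4.4, 4.8, 5.2, 5.6, 6.
f(4.4) ≈ 1.8563, f(4.8) ≈ 1.9169, f(5.2) ≈ 1.9741, f(5.6) ≈ 2.0281, f(6) ≈ 2.0794.
Sum = Δs · [f(4.4) + f(4.8) + f(5.2) + f(5.6) + f(6)].
Sum ≈ 3.9420.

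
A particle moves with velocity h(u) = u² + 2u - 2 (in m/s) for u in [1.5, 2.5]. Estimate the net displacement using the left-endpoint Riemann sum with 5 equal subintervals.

Δu = (2.5 − 1.5)/5 = 0.2.
Left endpoints: 1.5, 1.7, 1.9, 2.1, 2.3.
h(1.5) = 3.25, h(1.7) = 4.29, h(1.9) = 5.41, h(2.1) = 6.61, h(2.3) = 7.89.
Sum = Δu · [h(1.5) + h(1.7) + h(1.9) + h(2.1) + h(2.3)].
Sum = 5.49.

5.49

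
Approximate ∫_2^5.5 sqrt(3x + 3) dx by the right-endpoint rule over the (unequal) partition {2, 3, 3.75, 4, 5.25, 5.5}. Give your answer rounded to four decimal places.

13.7802

Subinterval widths: 1, 0.75, 0.25, 1.25, 0.25.
Right endpoints: 3, 3.75, 4, 5.25, 5.5.
f(3) ≈ 3.4641, f(3.75) ≈ 3.7749, f(4) ≈ 3.8730, f(5.25) ≈ 4.3301, f(5.5) ≈ 4.4159.
Sum = Σ Δx_i · f(x_i).
Sum ≈ 13.7802.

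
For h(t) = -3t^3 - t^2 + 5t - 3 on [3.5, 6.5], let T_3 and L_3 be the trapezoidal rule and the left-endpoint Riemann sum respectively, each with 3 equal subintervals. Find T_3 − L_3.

-355.125

T_3 = -1260.5.
L_3 = -905.375.
T_3 − L_3 = -355.125.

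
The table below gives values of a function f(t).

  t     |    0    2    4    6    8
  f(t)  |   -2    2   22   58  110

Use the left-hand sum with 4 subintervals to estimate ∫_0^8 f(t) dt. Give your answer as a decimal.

Δt = 2.
Sum = 2·[(-2) + 2 + 22 + 58] = 160.

160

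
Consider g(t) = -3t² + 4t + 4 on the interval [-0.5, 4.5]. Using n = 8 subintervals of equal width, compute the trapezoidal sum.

-32.2265625

Δt = (4.5 − (-0.5))/8 = 0.625.
g(-0.5) = 1.25, g(0.125) = 4.453125, g(0.75) = 5.3125, g(1.375) = 3.828125, g(2) = 0, g(2.625) = -6.171875, g(3.25) = -14.6875, g(3.875) = -25.546875, g(4.5) = -38.75.
T_8 = (Δt/2)·[g(t_0) + 2g(t_1) + ... + 2g(t_{7}) + g(t_8)].
Sum = -32.2265625.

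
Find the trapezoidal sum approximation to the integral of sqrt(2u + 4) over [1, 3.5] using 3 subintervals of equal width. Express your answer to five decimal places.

Δu = (3.5 − 1)/3 = 5/6.
f(1) ≈ 2.44949, f(11/6) ≈ 2.76887, f(8/3) ≈ 3.05505, f(3.5) ≈ 3.31662.
T_3 = (Δu/2)·[f(u_0) + 2f(u_1) + 2f(u_2) + f(u_3)].
Sum ≈ 7.25582.

7.25582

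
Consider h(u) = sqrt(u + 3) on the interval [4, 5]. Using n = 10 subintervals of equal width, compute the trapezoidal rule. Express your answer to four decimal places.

Δu = (5 − 4)/10 = 0.1.
h(4) ≈ 2.6458, h(4.1) ≈ 2.6646, h(4.2) ≈ 2.6833, h(4.3) ≈ 2.7019, h(4.4) ≈ 2.7203, h(4.5) ≈ 2.7386, h(4.6) ≈ 2.7568, h(4.7) ≈ 2.7749, h(4.8) ≈ 2.7928, h(4.9) ≈ 2.8107, h(5) ≈ 2.8284.
T_10 = (Δu/2)·[h(u_0) + 2h(u_1) + ... + 2h(u_{9}) + h(u_10)].
Sum ≈ 2.7381.

2.7381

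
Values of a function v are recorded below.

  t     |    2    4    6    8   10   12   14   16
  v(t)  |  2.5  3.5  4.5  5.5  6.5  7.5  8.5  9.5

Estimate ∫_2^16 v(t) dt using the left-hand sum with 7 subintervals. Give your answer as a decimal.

Δt = 2.
Sum = 2·[2.5 + 3.5 + 4.5 + 5.5 + 6.5 + 7.5 + 8.5] = 77.

77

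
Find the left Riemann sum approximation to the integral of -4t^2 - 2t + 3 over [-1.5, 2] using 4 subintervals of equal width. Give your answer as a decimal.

-2.078125

Δt = (2 − (-1.5))/4 = 0.875.
Left endpoints: -1.5, -0.625, 0.25, 1.125.
f(-1.5) = -3, f(-0.625) = 2.6875, f(0.25) = 2.25, f(1.125) = -4.3125.
Sum = Δt · [f(-1.5) + f(-0.625) + f(0.25) + f(1.125)].
Sum = -2.078125.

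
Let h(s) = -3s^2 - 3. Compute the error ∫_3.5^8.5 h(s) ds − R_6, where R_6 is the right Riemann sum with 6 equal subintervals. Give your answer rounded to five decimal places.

Exact integral: ∫_3.5^8.5 h(s) ds = -586.25.
R_6 ≈ -662.9861111.
Error ≈ -586.25 − (-662.9861111) ≈ 76.73611.

76.73611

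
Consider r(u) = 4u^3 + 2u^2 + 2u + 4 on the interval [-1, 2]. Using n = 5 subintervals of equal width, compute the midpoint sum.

35.28

Δu = (2 − (-1))/5 = 0.6.
Midpoints: -0.7, -0.1, 0.5, 1.1, 1.7.
r(-0.7) = 2.208, r(-0.1) = 3.816, r(0.5) = 6, r(1.1) = 13.944, r(1.7) = 32.832.
Sum = Δu · [r(-0.7) + r(-0.1) + r(0.5) + r(1.1) + r(1.7)].
Sum = 35.28.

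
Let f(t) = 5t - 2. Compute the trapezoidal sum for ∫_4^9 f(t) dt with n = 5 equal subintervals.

Δt = (9 − 4)/5 = 1.
f(4) = 18, f(5) = 23, f(6) = 28, f(7) = 33, f(8) = 38, f(9) = 43.
T_5 = (Δt/2)·[f(t_0) + 2f(t_1) + ... + 2f(t_{4}) + f(t_5)].
Sum = 152.5.

152.5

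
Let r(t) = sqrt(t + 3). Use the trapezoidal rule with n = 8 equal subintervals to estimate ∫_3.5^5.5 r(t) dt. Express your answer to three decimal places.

Δt = (5.5 − 3.5)/8 = 0.25.
r(3.5) ≈ 2.550, r(3.75) ≈ 2.598, r(4) ≈ 2.646, r(4.25) ≈ 2.693, r(4.5) ≈ 2.739, r(4.75) ≈ 2.784, r(5) ≈ 2.828, r(5.25) ≈ 2.872, r(5.5) ≈ 2.915.
T_8 = (Δt/2)·[r(t_0) + 2r(t_1) + ... + 2r(t_{7}) + r(t_8)].
Sum ≈ 5.473.

5.473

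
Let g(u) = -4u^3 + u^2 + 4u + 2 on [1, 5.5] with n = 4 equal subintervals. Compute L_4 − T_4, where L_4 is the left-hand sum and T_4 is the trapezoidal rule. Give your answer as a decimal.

L_4 = -481.9921875.
T_4 = -827.5078125.
L_4 − T_4 = 345.515625.

345.515625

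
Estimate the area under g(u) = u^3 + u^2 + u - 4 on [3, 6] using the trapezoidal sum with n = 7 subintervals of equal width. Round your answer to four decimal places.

Δu = (6 − 3)/7 = 3/7.
g(3) = 35, g(24/7) = 17660/343, g(27/7) = 24737/343, g(30/7) = 33398/343, g(33/7) = 43805/343, g(36/7) = 56120/343, g(39/7) = 70505/343, g(6) = 254.
T_7 = (Δu/2)·[g(u_0) + 2g(u_1) + ... + 2g(u_{6}) + g(u_7)].
Sum ≈ 369.5816.

369.5816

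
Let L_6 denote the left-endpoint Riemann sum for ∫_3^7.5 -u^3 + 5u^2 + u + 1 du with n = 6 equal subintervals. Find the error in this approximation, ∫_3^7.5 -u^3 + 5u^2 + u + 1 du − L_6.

Exact integral: ∫_3^7.5 f(u) du = -84.515625.
L_6 = -31.25390625.
Error = -84.515625 − (-31.25390625) = -53.26171875.

-53.26171875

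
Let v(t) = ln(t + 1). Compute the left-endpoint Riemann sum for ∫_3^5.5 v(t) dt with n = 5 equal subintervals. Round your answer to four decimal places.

3.9982

Δt = (5.5 − 3)/5 = 0.5.
Left endpoints: 3, 3.5, 4, 4.5, 5.
v(3) ≈ 1.3863, v(3.5) ≈ 1.5041, v(4) ≈ 1.6094, v(4.5) ≈ 1.7047, v(5) ≈ 1.7918.
Sum = Δt · [v(3) + v(3.5) + v(4) + v(4.5) + v(5)].
Sum ≈ 3.9982.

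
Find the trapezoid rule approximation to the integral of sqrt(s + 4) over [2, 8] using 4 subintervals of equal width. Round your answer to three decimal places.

Δs = (8 − 2)/4 = 1.5.
f(2) ≈ 2.449, f(3.5) ≈ 2.739, f(5) ≈ 3.000, f(6.5) ≈ 3.240, f(8) ≈ 3.464.
T_4 = (Δs/2)·[f(s_0) + 2f(s_1) + 2f(s_2) + 2f(s_3) + f(s_4)].
Sum ≈ 17.904.

17.904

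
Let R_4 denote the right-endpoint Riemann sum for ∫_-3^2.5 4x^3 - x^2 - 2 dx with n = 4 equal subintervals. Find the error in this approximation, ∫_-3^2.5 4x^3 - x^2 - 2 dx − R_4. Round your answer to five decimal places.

Exact integral: ∫_-3^2.5 f(x) dx ≈ -67.1458333.
R_4 = 45.03125.
Error ≈ -67.1458333 − 45.03125 ≈ -112.17708.

-112.17708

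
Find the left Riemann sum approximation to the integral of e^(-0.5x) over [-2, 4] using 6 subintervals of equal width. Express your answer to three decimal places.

6.565

Δx = (4 − (-2))/6 = 1.
Left endpoints: -2, -1, 0, 1, 2, 3.
f(-2) ≈ 2.718, f(-1) ≈ 1.649, f(0) ≈ 1.000, f(1) ≈ 0.607, f(2) ≈ 0.368, f(3) ≈ 0.223.
Sum = Δx · [f(-2) + f(-1) + f(0) + ...].
Sum ≈ 6.565.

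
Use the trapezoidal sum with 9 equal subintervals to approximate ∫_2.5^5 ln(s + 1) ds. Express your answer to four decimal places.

3.8651

Δs = (5 − 2.5)/9 = 5/18.
f(2.5) ≈ 1.2528, f(25/9) ≈ 1.3291, f(55/18) ≈ 1.4001, f(10/3) ≈ 1.4663, f(65/18) ≈ 1.5285, f(35/9) ≈ 1.5870, f(25/6) ≈ 1.6422, f(40/9) ≈ 1.6946, f(85/18) ≈ 1.7444, f(5) ≈ 1.7918.
T_9 = (Δs/2)·[f(s_0) + 2f(s_1) + ... + 2f(s_{8}) + f(s_9)].
Sum ≈ 3.8651.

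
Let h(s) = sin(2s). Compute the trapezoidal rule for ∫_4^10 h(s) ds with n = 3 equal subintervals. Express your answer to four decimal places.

Δs = (10 − 4)/3 = 2.
h(4) ≈ 0.9894, h(6) ≈ -0.5366, h(8) ≈ -0.2879, h(10) ≈ 0.9129.
T_3 = (Δs/2)·[h(s_0) + 2h(s_1) + 2h(s_2) + h(s_3)].
Sum ≈ 0.2534.

0.2534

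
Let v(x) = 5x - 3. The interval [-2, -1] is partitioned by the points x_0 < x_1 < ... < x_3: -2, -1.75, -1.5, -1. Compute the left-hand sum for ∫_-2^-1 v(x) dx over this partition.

-11.4375

Subinterval widths: 0.25, 0.25, 0.5.
Left endpoints: -2, -1.75, -1.5.
v(-2) = -13, v(-1.75) = -11.75, v(-1.5) = -10.5.
Sum = Σ Δx_i · v(x_i).
Sum = -11.4375.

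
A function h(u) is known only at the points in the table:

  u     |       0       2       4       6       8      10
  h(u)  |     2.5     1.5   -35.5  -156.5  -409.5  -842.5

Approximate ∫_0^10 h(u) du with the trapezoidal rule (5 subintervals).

-2040

Δu = 2.
T_5 = (2/2)·[2.5 + 2·1.5 + 2·(-35.5) + 2·(-156.5) + 2·(-409.5) + (-842.5)] = -2040.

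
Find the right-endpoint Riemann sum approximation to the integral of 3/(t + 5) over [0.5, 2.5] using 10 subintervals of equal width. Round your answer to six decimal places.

Δt = (2.5 − 0.5)/10 = 0.2.
Right endpoints: 0.7, 0.9, 1.1, 1.3, 1.5, 1.7, 1.9, 2.1, 2.3, 2.5.
f(0.7) = 10/19, f(0.9) = 30/59, f(1.1) = 30/61, f(1.3) = 10/21, f(1.5) = 6/13, f(1.7) = 30/67, f(1.9) = 10/23, f(2.1) = 30/71, f(2.3) = 30/73, f(2.5) = 0.4.
Sum = Δt · [f(0.7) + f(0.9) + f(1.1) + ...].
Sum ≈ 0.916072.

0.916072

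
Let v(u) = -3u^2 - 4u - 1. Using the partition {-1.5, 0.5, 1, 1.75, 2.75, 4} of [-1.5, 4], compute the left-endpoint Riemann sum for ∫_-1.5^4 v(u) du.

-71.921875

Subinterval widths: 2, 0.5, 0.75, 1, 1.25.
Left endpoints: -1.5, 0.5, 1, 1.75, 2.75.
v(-1.5) = -1.75, v(0.5) = -3.75, v(1) = -8, v(1.75) = -17.1875, v(2.75) = -34.6875.
Sum = Σ Δu_i · v(u_i).
Sum = -71.921875.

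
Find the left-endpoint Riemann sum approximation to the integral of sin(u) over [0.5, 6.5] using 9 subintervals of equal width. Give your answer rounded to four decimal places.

Δu = (6.5 − 0.5)/9 = 2/3.
Left endpoints: 0.5, 7/6, 11/6, 2.5, 19/6, 23/6, 4.5, 31/6, 35/6.
f(0.5) ≈ 0.4794, f(7/6) ≈ 0.9194, f(11/6) ≈ 0.9657, f(2.5) ≈ 0.5985, f(19/6) ≈ -0.0251, f(23/6) ≈ -0.6379, f(4.5) ≈ -0.9775, f(31/6) ≈ -0.8986, f(35/6) ≈ -0.4348.
Sum = Δu · [f(0.5) + f(7/6) + f(11/6) + ...].
Sum ≈ -0.0072.

-0.0072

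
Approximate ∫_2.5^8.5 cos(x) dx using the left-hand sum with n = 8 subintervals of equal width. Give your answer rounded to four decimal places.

0.1159

Δx = (8.5 − 2.5)/8 = 0.75.
Left endpoints: 2.5, 3.25, 4, 4.75, 5.5, 6.25, 7, 7.75.
f(2.5) ≈ -0.8011, f(3.25) ≈ -0.9941, f(4) ≈ -0.6536, f(4.75) ≈ 0.0376, f(5.5) ≈ 0.7087, f(6.25) ≈ 0.9994, f(7) ≈ 0.7539, f(7.75) ≈ 0.1038.
Sum = Δx · [f(2.5) + f(3.25) + f(4) + ...].
Sum ≈ 0.1159.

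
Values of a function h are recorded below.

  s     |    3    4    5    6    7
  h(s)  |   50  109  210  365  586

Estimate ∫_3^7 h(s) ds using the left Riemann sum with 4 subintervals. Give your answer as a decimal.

Δs = 1.
Sum = 1·[50 + 109 + 210 + 365] = 734.

734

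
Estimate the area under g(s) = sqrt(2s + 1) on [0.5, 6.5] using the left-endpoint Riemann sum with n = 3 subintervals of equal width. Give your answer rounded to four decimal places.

Δs = (6.5 − 0.5)/3 = 2.
Left endpoints: 0.5, 2.5, 4.5.
g(0.5) ≈ 1.4142, g(2.5) ≈ 2.4495, g(4.5) ≈ 3.1623.
Sum = Δs · [g(0.5) + g(2.5) + g(4.5)].
Sum ≈ 14.0520.

14.0520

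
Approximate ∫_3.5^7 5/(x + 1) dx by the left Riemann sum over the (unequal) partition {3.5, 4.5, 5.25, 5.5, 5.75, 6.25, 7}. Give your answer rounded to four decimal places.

Subinterval widths: 1, 0.75, 0.25, 0.25, 0.5, 0.75.
Left endpoints: 3.5, 4.5, 5.25, 5.5, 5.75, 6.25.
f(3.5) = 10/9, f(4.5) = 10/11, f(5.25) = 0.8, f(5.5) = 10/13, f(5.75) = 20/27, f(6.25) = 20/29.
Sum = Σ Δx_i · f(x_i).
Sum ≈ 3.0728.

3.0728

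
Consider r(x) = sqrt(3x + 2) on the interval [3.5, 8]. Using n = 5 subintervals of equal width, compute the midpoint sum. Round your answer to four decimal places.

Δx = (8 − 3.5)/5 = 0.9.
Midpoints: 3.95, 4.85, 5.75, 6.65, 7.55.
r(3.95) ≈ 3.7216, r(4.85) ≈ 4.0682, r(5.75) ≈ 4.3875, r(6.65) ≈ 4.6851, r(7.55) ≈ 4.9649.
Sum = Δx · [r(3.95) + r(4.85) + r(5.75) + r(6.65) + r(7.55)].
Sum ≈ 19.6445.

19.6445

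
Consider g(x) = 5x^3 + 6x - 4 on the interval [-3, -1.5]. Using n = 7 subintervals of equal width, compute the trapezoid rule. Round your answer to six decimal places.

Δx = (-1.5 − (-3))/7 = 3/14.
g(-3) = -157, g(-39/14) = -353435/2744, g(-18/7) = -35824/343, g(-33/14) = -229469/2744, g(-15/7) = -22657/343, g(-27/14) = -141143/2744, g(-12/7) = -13540/343, g(-1.5) = -29.875.
T_7 = (Δx/2)·[g(x_0) + 2g(x_1) + ... + 2g(x_{6}) + g(x_7)].
Sum ≈ -121.559311.

-121.559311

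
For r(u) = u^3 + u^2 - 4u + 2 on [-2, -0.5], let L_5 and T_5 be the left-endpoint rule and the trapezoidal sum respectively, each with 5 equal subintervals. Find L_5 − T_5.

0.28125

L_5 = 9.36.
T_5 = 9.07875.
L_5 − T_5 = 0.28125.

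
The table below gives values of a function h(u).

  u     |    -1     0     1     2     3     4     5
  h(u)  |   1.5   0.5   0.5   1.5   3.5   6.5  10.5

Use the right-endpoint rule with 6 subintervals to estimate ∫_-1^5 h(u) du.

Δu = 1.
Sum = 1·[0.5 + 0.5 + 1.5 + 3.5 + 6.5 + 10.5] = 23.

23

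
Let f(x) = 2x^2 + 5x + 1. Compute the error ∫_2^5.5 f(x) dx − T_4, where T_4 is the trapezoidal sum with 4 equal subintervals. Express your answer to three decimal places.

Exact integral: ∫_2^5.5 f(x) dx ≈ 174.70833.
T_4 = 175.6015625.
Error ≈ 174.70833 − 175.6015625 ≈ -0.893.

-0.893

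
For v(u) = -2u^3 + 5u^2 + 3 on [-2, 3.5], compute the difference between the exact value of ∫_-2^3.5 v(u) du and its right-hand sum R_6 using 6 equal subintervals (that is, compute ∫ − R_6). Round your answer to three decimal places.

Exact integral: ∫_-2^3.5 v(u) du ≈ 34.26042.
R_6 ≈ 6.91638.
Error ≈ 34.26042 − 6.91638 ≈ 27.344.

27.344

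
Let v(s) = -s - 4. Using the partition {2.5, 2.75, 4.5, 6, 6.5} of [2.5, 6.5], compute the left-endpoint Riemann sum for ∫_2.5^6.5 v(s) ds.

-31.1875

Subinterval widths: 0.25, 1.75, 1.5, 0.5.
Left endpoints: 2.5, 2.75, 4.5, 6.
v(2.5) = -6.5, v(2.75) = -6.75, v(4.5) = -8.5, v(6) = -10.
Sum = Σ Δs_i · v(s_i).
Sum = -31.1875.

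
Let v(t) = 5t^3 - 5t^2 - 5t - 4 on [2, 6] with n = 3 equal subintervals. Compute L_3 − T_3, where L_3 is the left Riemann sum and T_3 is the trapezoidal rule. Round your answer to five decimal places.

-573.33333

L_3 ≈ 649.1851852.
T_3 ≈ 1222.5185185.
L_3 − T_3 ≈ -573.33333.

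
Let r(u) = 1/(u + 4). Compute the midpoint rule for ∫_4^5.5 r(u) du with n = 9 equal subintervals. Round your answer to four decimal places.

0.1718

Δu = (5.5 − 4)/9 = 1/6.
Midpoints: 49/12, 4.25, 53/12, 55/12, 4.75, 59/12, 61/12, 5.25, 65/12.
r(49/12) = 12/97, r(4.25) = 4/33, r(53/12) = 12/101, r(55/12) = 12/103, r(4.75) = 4/35, r(59/12) = 12/107, r(61/12) = 12/109, r(5.25) = 4/37, r(65/12) = 12/113.
Sum = Δu · [r(49/12) + r(4.25) + r(53/12) + ...].
Sum ≈ 0.1718.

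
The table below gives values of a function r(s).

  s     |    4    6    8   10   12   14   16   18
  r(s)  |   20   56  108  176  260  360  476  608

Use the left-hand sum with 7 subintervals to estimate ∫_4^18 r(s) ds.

Δs = 2.
Sum = 2·[20 + 56 + 108 + 176 + 260 + 360 + 476] = 2912.

2912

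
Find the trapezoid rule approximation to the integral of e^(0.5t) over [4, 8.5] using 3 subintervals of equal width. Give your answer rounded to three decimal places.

131.258

Δt = (8.5 − 4)/3 = 1.5.
f(4) ≈ 7.389, f(5.5) ≈ 15.643, f(7) ≈ 33.115, f(8.5) ≈ 70.105.
T_3 = (Δt/2)·[f(t_0) + 2f(t_1) + 2f(t_2) + f(t_3)].
Sum ≈ 131.258.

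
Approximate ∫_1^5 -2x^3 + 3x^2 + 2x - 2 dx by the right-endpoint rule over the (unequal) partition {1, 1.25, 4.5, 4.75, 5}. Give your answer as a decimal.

Subinterval widths: 0.25, 3.25, 0.25, 0.25.
Right endpoints: 1.25, 4.5, 4.75, 5.
f(1.25) = 1.28125, f(4.5) = -114.5, f(4.75) = -139.15625, f(5) = -167.
Sum = Σ Δx_i · f(x_i).
Sum = -448.34375.

-448.34375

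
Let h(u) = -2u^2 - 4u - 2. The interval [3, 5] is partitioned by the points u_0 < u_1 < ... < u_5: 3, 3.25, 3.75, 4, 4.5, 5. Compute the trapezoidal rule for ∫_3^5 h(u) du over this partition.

Subinterval widths: 0.25, 0.5, 0.25, 0.5, 0.5.
h(3) = -32, h(3.25) = -36.125, h(3.75) = -45.125, h(4) = -50, h(4.5) = -60.5, h(5) = -72.
On each subinterval the trapezoid contributes (Δu_i/2)·[h(u_{i-1}) + h(u_i)].
Sum = -101.46875.

-101.46875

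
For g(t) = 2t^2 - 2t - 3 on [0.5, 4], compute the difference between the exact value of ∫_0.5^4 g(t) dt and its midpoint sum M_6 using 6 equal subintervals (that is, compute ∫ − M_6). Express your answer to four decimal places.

Exact integral: ∫_0.5^4 g(t) dt ≈ 16.333333.
M_6 ≈ 16.134838.
Error ≈ 16.333333 − 16.134838 ≈ 0.1985.

0.1985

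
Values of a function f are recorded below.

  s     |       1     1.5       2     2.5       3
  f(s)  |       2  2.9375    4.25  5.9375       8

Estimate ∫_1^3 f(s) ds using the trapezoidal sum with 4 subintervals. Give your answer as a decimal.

Δs = 0.5.
T_4 = (0.5/2)·[2 + 2·2.9375 + 2·4.25 + 2·5.9375 + 8] = 9.0625.

9.0625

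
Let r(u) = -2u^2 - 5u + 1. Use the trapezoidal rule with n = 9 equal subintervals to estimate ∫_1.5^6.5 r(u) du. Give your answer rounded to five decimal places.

-276.34774

Δu = (6.5 − 1.5)/9 = 5/9.
r(1.5) = -11, r(37/18) = -1436/81, r(47/18) = -2081/81, r(19/6) = -314/9, r(67/18) = -3671/81, r(77/18) = -4616/81, r(29/6) = -629/9, r(97/18) = -6806/81, r(107/18) = -8051/81, r(6.5) = -116.
T_9 = (Δu/2)·[r(u_0) + 2r(u_1) + ... + 2r(u_{8}) + r(u_9)].
Sum ≈ -276.34774.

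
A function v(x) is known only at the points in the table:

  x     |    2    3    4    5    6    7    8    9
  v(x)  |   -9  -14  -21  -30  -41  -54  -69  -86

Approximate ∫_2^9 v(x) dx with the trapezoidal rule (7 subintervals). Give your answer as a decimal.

-276.5

Δx = 1.
T_7 = (1/2)·[(-9) + 2·(-14) + 2·(-21) + 2·(-30) + 2·(-41) + 2·(-54) + 2·(-69) + (-86)] = -276.5.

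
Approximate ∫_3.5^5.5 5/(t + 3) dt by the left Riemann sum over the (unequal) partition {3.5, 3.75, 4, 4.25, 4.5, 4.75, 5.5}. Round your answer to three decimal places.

Subinterval widths: 0.25, 0.25, 0.25, 0.25, 0.25, 0.75.
Left endpoints: 3.5, 3.75, 4, 4.25, 4.5, 4.75.
f(3.5) = 10/13, f(3.75) = 20/27, f(4) = 5/7, f(4.25) = 20/29, f(4.5) = 2/3, f(4.75) = 20/31.
Sum = Σ Δt_i · f(t_i).
Sum ≈ 1.379.

1.379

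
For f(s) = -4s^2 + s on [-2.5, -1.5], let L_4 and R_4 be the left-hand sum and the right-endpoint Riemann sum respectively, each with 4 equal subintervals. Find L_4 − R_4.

L_4 = -20.5.
R_4 = -16.25.
L_4 − R_4 = -4.25.

-4.25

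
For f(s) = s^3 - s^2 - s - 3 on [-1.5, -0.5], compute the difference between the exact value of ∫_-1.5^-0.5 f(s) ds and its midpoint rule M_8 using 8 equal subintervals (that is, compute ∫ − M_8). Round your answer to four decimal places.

-0.0052

Exact integral: ∫_-1.5^-0.5 f(s) ds ≈ -4.333333.
M_8 = -4.328125.
Error ≈ -4.333333 − (-4.328125) ≈ -0.0052.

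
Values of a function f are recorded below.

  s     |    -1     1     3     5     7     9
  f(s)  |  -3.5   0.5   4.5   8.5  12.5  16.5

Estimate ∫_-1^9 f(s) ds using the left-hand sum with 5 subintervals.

45

Δs = 2.
Sum = 2·[(-3.5) + 0.5 + 4.5 + 8.5 + 12.5] = 45.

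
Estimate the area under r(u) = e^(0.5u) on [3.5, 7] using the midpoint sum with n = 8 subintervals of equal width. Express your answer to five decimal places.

54.61275

Δu = (7 − 3.5)/8 = 0.4375.
Midpoints: 3.71875, 4.15625, 4.59375, 5.03125, 5.46875, 5.90625, 6.34375, 6.78125.
r(3.71875) ≈ 6.41972, r(4.15625) ≈ 7.98947, r(4.59375) ≈ 9.94306, r(5.03125) ≈ 12.37434, r(5.46875) ≈ 15.40012, r(5.90625) ≈ 19.16575, r(6.34375) ≈ 23.85217, r(6.78125) ≈ 29.68450.
Sum = Δu · [r(3.71875) + r(4.15625) + r(4.59375) + ...].
Sum ≈ 54.61275.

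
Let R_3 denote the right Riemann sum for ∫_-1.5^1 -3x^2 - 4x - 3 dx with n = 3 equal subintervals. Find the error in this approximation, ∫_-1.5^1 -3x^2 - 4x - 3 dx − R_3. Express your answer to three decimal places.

3.472

Exact integral: ∫_-1.5^1 f(x) dx = -9.375.
R_3 ≈ -12.84722.
Error ≈ -9.375 − (-12.84722) ≈ 3.472.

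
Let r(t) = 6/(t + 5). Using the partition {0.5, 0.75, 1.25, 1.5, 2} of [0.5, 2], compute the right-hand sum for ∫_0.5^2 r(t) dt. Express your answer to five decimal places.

Subinterval widths: 0.25, 0.5, 0.25, 0.5.
Right endpoints: 0.75, 1.25, 1.5, 2.
r(0.75) = 24/23, r(1.25) = 0.96, r(1.5) = 12/13, r(2) = 6/7.
Sum = Σ Δt_i · r(t_i).
Sum ≈ 1.40021.

1.40021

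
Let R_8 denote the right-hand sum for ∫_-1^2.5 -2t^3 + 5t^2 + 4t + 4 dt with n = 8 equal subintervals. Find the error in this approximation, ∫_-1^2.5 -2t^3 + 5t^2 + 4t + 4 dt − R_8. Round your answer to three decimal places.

-1.587

Exact integral: ∫_-1^2.5 f(t) dt ≈ 33.17708.
R_8 ≈ 34.76416.
Error ≈ 33.17708 − 34.76416 ≈ -1.587.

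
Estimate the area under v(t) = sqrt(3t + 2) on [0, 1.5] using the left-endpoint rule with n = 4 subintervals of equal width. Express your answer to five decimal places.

2.83573

Δt = (1.5 − 0)/4 = 0.375.
Left endpoints: 0, 0.375, 0.75, 1.125.
v(0) ≈ 1.41421, v(0.375) ≈ 1.76777, v(0.75) ≈ 2.06155, v(1.125) ≈ 2.31840.
Sum = Δt · [v(0) + v(0.375) + v(0.75) + v(1.125)].
Sum ≈ 2.83573.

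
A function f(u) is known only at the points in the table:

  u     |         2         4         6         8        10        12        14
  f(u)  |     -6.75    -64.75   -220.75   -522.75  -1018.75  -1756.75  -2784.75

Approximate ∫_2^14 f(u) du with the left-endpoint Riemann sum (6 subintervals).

-7181

Δu = 2.
Sum = 2·[(-6.75) + (-64.75) + (-220.75) + (-522.75) + (-1018.75) + (-1756.75)] = -7181.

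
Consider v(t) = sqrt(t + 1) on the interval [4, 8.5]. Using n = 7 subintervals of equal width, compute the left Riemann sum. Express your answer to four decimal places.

11.7930

Δt = (8.5 − 4)/7 = 9/14.
Left endpoints: 4, 65/14, 37/7, 83/14, 46/7, 101/14, 55/7.
v(4) ≈ 2.2361, v(65/14) ≈ 2.3755, v(37/7) ≈ 2.5071, v(83/14) ≈ 2.6322, v(46/7) ≈ 2.7516, v(101/14) ≈ 2.8661, v(55/7) ≈ 2.9761.
Sum = Δt · [v(4) + v(65/14) + v(37/7) + ...].
Sum ≈ 11.7930.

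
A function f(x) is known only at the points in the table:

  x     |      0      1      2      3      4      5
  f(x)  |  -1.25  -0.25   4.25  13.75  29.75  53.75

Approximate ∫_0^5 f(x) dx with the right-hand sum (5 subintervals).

Δx = 1.
Sum = 1·[(-0.25) + 4.25 + 13.75 + 29.75 + 53.75] = 101.25.

101.25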